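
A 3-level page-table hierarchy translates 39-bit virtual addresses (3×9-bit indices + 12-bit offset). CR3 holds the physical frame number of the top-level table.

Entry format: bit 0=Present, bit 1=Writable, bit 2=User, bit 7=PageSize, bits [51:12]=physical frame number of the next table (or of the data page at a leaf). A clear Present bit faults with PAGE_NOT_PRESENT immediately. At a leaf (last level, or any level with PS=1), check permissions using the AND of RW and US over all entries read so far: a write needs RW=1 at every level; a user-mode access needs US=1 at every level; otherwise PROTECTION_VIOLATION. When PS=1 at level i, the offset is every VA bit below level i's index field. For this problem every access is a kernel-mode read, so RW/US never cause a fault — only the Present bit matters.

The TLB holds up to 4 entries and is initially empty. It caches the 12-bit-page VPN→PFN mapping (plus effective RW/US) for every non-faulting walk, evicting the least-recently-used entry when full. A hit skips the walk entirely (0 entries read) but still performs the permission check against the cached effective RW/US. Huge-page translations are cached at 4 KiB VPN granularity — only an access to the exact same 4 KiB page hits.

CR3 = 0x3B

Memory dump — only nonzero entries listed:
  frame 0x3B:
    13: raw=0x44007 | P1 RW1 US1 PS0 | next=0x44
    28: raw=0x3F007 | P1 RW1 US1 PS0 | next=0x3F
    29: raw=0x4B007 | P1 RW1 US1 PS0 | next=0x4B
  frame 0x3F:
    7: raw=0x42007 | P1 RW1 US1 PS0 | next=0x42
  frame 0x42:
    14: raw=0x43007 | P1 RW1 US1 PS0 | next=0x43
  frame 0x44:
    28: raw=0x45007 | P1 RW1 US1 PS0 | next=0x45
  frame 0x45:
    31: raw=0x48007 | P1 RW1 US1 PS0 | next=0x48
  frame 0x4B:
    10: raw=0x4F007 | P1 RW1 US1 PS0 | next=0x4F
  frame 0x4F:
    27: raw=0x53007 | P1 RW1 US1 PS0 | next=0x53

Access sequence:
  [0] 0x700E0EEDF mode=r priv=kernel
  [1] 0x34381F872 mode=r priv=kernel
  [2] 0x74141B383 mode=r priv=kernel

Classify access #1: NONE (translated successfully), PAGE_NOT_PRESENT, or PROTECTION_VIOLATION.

Trace:
#0 VA=0x700E0EEDF (r,kernel):
  L0 @0x3B[28] → 0x3F007  P=1,RW=1,US=1,PS=0
  L1 @0x3F[7] → 0x42007  P=1,RW=1,US=1,PS=0
  L2 @0x42[14] → 0x43007  P=1,RW=1,US=1,PS=0
  → PA=0x43EDF  (3 entries read)
#1 VA=0x34381F872 (r,kernel):
  L0 @0x3B[13] → 0x44007  P=1,RW=1,US=1,PS=0
  L1 @0x44[28] → 0x45007  P=1,RW=1,US=1,PS=0
  L2 @0x45[31] → 0x48007  P=1,RW=1,US=1,PS=0
  → PA=0x48872  (3 entries read)
#2 VA=0x74141B383 (r,kernel):
  L0 @0x3B[29] → 0x4B007  P=1,RW=1,US=1,PS=0
  L1 @0x4B[10] → 0x4F007  P=1,RW=1,US=1,PS=0
  L2 @0x4F[27] → 0x53007  P=1,RW=1,US=1,PS=0
  → PA=0x53383  (3 entries read)

Access #1 fault: NONE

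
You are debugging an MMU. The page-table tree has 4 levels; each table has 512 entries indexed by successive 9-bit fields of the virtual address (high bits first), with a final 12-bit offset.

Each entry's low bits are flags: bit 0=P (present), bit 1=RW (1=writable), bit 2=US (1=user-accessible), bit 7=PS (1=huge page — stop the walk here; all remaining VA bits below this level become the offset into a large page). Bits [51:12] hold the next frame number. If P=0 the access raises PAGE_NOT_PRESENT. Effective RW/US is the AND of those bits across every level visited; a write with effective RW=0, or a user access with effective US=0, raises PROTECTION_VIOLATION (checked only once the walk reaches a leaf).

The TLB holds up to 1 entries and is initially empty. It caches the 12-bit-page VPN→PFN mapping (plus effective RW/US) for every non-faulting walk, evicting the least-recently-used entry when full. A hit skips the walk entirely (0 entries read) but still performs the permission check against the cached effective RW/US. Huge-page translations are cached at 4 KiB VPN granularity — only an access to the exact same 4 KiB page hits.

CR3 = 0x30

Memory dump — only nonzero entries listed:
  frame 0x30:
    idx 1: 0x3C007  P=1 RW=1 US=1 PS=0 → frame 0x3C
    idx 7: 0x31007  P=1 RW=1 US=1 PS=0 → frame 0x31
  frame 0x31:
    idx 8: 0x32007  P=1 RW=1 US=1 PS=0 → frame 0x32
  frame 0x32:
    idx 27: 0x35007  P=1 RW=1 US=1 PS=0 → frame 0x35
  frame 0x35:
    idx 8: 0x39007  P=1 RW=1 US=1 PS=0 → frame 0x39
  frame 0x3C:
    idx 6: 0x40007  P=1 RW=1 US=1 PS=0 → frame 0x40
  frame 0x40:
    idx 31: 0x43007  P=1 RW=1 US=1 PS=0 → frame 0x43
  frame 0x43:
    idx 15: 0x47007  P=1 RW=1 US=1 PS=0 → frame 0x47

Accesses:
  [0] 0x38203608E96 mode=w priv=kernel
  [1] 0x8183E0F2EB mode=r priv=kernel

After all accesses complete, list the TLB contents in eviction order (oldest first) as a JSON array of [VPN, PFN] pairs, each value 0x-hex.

Per-access translation:
#0 VA=0x38203608E96 (w,kernel):
  L0: frame=0x30 idx=7 entry=0x31007 [P=1 RW=1 US=1 PS=0]
  L1: frame=0x31 idx=8 entry=0x32007 [P=1 RW=1 US=1 PS=0]
  L2: frame=0x32 idx=27 entry=0x35007 [P=1 RW=1 US=1 PS=0]
  L3: frame=0x35 idx=8 entry=0x39007 [P=1 RW=1 US=1 PS=0]
  ⇒ phys 0x39E96  [4 reads]
#1 VA=0x8183E0F2EB (r,kernel):
  L0: frame=0x30 idx=1 entry=0x3C007 [P=1 RW=1 US=1 PS=0]
  L1: frame=0x3C idx=6 entry=0x40007 [P=1 RW=1 US=1 PS=0]
  L2: frame=0x40 idx=31 entry=0x43007 [P=1 RW=1 US=1 PS=0]
  L3: frame=0x43 idx=15 entry=0x47007 [P=1 RW=1 US=1 PS=0]
  ⇒ phys 0x472EB  [4 reads]

TLB: [["0x8183E0F", "0x47"]]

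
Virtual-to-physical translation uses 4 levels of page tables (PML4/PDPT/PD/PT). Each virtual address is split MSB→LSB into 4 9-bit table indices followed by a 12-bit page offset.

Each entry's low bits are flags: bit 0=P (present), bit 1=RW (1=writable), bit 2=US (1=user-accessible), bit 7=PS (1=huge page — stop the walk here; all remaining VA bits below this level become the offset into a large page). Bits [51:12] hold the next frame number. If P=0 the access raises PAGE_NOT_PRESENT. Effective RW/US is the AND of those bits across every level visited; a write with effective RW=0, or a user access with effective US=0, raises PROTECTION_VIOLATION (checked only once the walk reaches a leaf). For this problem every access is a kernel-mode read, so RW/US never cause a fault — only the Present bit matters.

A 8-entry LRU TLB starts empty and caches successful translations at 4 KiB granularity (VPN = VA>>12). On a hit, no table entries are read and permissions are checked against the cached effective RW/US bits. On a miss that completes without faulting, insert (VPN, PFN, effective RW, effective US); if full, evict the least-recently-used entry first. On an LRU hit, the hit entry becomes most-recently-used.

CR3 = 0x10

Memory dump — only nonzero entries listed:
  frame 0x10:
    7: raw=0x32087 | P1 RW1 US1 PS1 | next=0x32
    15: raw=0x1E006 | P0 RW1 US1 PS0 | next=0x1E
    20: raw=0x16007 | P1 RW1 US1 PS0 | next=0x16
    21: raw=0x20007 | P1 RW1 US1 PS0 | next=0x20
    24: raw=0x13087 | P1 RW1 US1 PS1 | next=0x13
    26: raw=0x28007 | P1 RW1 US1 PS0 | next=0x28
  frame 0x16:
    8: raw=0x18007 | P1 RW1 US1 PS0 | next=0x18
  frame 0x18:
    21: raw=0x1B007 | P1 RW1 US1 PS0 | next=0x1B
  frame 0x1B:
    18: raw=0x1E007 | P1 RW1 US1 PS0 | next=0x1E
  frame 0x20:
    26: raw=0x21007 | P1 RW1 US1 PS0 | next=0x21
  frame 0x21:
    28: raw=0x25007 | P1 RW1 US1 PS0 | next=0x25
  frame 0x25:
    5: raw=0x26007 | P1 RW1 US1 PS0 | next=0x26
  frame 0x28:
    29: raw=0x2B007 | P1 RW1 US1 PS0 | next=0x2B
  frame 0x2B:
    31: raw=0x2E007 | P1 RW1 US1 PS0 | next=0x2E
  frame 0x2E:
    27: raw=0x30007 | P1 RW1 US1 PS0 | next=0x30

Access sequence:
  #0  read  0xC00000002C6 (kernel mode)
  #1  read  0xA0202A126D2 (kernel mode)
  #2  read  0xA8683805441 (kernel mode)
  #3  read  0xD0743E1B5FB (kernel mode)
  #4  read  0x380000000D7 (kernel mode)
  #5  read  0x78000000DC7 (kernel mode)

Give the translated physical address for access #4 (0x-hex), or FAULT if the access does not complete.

Trace:
#0 VA=0xC00000002C6 (r,kernel):
  [0] read 0x10 idx=24: raw=0x13087 flags P=1 W=1 U=1 S=1
  ✓ 0x132C6 (huge @L0)  — 1 lookups
#1 VA=0xA0202A126D2 (r,kernel):
  [0] read 0x10 idx=20: raw=0x16007 flags P=1 W=1 U=1 S=0
  [1] read 0x16 idx=8: raw=0x18007 flags P=1 W=1 U=1 S=0
  [2] read 0x18 idx=21: raw=0x1B007 flags P=1 W=1 U=1 S=0
  [3] read 0x1B idx=18: raw=0x1E007 flags P=1 W=1 U=1 S=0
  ✓ 0x1E6D2  — 4 lookups
#2 VA=0xA8683805441 (r,kernel):
  [0] read 0x10 idx=21: raw=0x20007 flags P=1 W=1 U=1 S=0
  [1] read 0x20 idx=26: raw=0x21007 flags P=1 W=1 U=1 S=0
  [2] read 0x21 idx=28: raw=0x25007 flags P=1 W=1 U=1 S=0
  [3] read 0x25 idx=5: raw=0x26007 flags P=1 W=1 U=1 S=0
  ✓ 0x26441  — 4 lookups
#3 VA=0xD0743E1B5FB (r,kernel):
  [0] read 0x10 idx=26: raw=0x28007 flags P=1 W=1 U=1 S=0
  [1] read 0x28 idx=29: raw=0x2B007 flags P=1 W=1 U=1 S=0
  [2] read 0x2B idx=31: raw=0x2E007 flags P=1 W=1 U=1 S=0
  [3] read 0x2E idx=27: raw=0x30007 flags P=1 W=1 U=1 S=0
  ✓ 0x305FB  — 4 lookups
#4 VA=0x380000000D7 (r,kernel):
  [0] read 0x10 idx=7: raw=0x32087 flags P=1 W=1 U=1 S=1
  ✓ 0x320D7 (huge @L0)  — 1 lookups
#5 VA=0x78000000DC7 (r,kernel):
  [0] read 0x10 idx=15: raw=0x1E006 flags P=0 W=1 U=1 S=0
  ✗ PAGE_NOT_PRESENT  [1 reads]

Access #4 PA: 0x320D7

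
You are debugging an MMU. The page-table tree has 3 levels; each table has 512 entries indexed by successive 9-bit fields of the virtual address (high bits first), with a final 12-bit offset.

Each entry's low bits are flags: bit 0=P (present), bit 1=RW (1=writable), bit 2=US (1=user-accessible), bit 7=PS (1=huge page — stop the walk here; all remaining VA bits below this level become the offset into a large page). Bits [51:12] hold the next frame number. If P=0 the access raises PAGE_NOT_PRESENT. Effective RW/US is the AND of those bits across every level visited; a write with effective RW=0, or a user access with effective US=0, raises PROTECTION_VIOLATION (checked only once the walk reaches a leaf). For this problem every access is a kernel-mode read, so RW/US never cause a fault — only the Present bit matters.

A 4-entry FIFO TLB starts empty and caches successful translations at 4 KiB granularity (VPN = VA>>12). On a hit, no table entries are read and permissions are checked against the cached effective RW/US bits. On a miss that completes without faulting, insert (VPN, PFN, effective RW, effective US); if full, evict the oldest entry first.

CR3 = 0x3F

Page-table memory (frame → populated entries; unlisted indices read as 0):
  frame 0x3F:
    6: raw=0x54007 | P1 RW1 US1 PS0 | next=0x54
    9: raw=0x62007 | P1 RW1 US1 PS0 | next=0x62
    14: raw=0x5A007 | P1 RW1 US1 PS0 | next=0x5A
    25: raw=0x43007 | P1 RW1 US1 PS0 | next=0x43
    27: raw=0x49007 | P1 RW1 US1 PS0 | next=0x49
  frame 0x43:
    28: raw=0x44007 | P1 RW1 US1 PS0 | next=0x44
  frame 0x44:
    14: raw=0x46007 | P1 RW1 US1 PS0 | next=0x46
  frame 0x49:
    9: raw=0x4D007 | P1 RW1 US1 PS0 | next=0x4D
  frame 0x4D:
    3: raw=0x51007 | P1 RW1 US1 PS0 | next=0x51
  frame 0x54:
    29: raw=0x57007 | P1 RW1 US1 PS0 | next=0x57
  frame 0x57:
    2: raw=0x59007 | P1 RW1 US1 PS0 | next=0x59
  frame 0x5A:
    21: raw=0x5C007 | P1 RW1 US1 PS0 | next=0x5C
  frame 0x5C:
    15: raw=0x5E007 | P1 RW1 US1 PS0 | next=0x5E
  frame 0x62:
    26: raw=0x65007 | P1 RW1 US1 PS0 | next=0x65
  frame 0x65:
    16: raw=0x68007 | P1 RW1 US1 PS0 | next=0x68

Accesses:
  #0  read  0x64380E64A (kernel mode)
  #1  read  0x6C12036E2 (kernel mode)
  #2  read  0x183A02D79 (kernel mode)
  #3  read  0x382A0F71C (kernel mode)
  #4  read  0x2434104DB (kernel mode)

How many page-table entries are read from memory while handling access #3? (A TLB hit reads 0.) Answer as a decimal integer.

Walk each access:
#0 VA=0x64380E64A (r,kernel):
  L0: frame=0x3F idx=25 entry=0x43007 [P=1 RW=1 US=1 PS=0]
  L1: frame=0x43 idx=28 entry=0x44007 [P=1 RW=1 US=1 PS=0]
  L2: frame=0x44 idx=14 entry=0x46007 [P=1 RW=1 US=1 PS=0]
  ⇒ phys 0x4664A  [3 reads]
#1 VA=0x6C12036E2 (r,kernel):
  L0: frame=0x3F idx=27 entry=0x49007 [P=1 RW=1 US=1 PS=0]
  L1: frame=0x49 idx=9 entry=0x4D007 [P=1 RW=1 US=1 PS=0]
  L2: frame=0x4D idx=3 entry=0x51007 [P=1 RW=1 US=1 PS=0]
  ⇒ phys 0x516E2  [3 reads]
#2 VA=0x183A02D79 (r,kernel):
  L0: frame=0x3F idx=6 entry=0x54007 [P=1 RW=1 US=1 PS=0]
  L1: frame=0x54 idx=29 entry=0x57007 [P=1 RW=1 US=1 PS=0]
  L2: frame=0x57 idx=2 entry=0x59007 [P=1 RW=1 US=1 PS=0]
  ⇒ phys 0x59D79  [3 reads]
#3 VA=0x382A0F71C (r,kernel):
  L0: frame=0x3F idx=14 entry=0x5A007 [P=1 RW=1 US=1 PS=0]
  L1: frame=0x5A idx=21 entry=0x5C007 [P=1 RW=1 US=1 PS=0]
  L2: frame=0x5C idx=15 entry=0x5E007 [P=1 RW=1 US=1 PS=0]
  ⇒ phys 0x5E71C  [3 reads]
#4 VA=0x2434104DB (r,kernel):
  L0: frame=0x3F idx=9 entry=0x62007 [P=1 RW=1 US=1 PS=0]
  L1: frame=0x62 idx=26 entry=0x65007 [P=1 RW=1 US=1 PS=0]
  L2: frame=0x65 idx=16 entry=0x68007 [P=1 RW=1 US=1 PS=0]
  ⇒ phys 0x684DB  [3 reads]

Entries read for #3: 3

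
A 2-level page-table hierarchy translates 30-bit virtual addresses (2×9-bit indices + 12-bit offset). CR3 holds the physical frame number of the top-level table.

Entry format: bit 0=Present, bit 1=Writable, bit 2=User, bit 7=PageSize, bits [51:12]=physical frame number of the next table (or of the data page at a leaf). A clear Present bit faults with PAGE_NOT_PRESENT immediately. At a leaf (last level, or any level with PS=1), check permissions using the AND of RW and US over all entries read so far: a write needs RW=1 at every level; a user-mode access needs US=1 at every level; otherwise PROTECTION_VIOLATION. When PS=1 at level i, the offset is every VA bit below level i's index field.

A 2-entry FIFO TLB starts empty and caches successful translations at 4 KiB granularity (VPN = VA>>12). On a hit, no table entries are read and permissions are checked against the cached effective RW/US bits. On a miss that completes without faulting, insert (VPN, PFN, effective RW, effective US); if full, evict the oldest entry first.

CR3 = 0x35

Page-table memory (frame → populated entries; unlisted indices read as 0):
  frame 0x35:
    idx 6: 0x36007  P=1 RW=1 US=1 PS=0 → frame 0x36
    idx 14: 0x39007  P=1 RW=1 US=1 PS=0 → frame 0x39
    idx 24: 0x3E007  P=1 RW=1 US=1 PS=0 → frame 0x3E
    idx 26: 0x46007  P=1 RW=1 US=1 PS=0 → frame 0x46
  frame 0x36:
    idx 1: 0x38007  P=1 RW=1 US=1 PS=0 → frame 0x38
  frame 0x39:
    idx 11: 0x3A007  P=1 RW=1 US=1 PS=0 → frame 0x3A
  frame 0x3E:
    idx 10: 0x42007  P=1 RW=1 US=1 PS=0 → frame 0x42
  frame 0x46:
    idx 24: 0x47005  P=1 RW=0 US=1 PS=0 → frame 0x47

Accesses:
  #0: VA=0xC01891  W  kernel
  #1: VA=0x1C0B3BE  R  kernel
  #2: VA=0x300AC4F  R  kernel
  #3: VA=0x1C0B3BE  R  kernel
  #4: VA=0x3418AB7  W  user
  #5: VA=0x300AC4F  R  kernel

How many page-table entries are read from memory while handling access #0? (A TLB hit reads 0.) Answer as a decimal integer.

Walk each access:
#0 VA=0xC01891 (w,kernel):
  L0: frame=0x35 idx=6 entry=0x36007 [P=1 RW=1 US=1 PS=0]
  L1: frame=0x36 idx=1 entry=0x38007 [P=1 RW=1 US=1 PS=0]
  → PA=0x38891  (2 entries read)
#1 VA=0x1C0B3BE (r,kernel):
  L0: frame=0x35 idx=14 entry=0x39007 [P=1 RW=1 US=1 PS=0]
  L1: frame=0x39 idx=11 entry=0x3A007 [P=1 RW=1 US=1 PS=0]
  → PA=0x3A3BE  (2 entries read)
#2 VA=0x300AC4F (r,kernel):
  L0: frame=0x35 idx=24 entry=0x3E007 [P=1 RW=1 US=1 PS=0]
  L1: frame=0x3E idx=10 entry=0x42007 [P=1 RW=1 US=1 PS=0]
  → PA=0x42C4F  (2 entries read)
#3 VA=0x1C0B3BE (r,kernel):
  TLB hit vpn=0x1C0B → PA=0x3A3BE
#4 VA=0x3418AB7 (w,user):
  L0: frame=0x35 idx=26 entry=0x46007 [P=1 RW=1 US=1 PS=0]
  L1: frame=0x46 idx=24 entry=0x47005 [P=1 RW=0 US=1 PS=0]
  → PROTECTION_VIOLATION  (2 entries read)
#5 VA=0x300AC4F (r,kernel):
  TLB hit vpn=0x300A → PA=0x42C4F

Entries read for #0: 2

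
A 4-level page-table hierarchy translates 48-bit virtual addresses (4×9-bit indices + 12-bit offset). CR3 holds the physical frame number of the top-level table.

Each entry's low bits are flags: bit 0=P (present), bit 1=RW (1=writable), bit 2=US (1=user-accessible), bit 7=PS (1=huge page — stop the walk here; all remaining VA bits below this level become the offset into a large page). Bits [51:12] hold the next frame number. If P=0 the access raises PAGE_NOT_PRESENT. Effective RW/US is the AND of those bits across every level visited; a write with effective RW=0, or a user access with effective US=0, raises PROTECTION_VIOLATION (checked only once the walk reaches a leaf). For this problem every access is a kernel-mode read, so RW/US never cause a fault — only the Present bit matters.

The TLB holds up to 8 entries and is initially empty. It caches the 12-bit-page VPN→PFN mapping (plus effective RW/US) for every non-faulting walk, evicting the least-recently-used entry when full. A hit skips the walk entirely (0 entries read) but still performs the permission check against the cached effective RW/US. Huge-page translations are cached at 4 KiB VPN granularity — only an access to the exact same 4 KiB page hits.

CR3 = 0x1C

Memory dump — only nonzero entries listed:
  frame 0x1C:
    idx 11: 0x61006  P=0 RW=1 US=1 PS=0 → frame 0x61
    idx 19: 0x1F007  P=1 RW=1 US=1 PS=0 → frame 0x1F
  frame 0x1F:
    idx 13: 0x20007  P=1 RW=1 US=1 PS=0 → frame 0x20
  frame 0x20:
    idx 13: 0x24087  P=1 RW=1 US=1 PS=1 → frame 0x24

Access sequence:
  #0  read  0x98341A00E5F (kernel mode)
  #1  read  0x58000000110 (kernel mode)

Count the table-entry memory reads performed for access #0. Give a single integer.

Walk each access:
#0 VA=0x98341A00E5F (r,kernel):
  [0] read 0x1C idx=19: raw=0x1F007 flags P=1 W=1 U=1 S=0
  [1] read 0x1F idx=13: raw=0x20007 flags P=1 W=1 U=1 S=0
  [2] read 0x20 idx=13: raw=0x24087 flags P=1 W=1 U=1 S=1
  ⇒ phys 0x24E5F (huge @L2)  [3 reads]
#1 VA=0x58000000110 (r,kernel):
  [0] read 0x1C idx=11: raw=0x61006 flags P=0 W=1 U=1 S=0
  → PAGE_NOT_PRESENT  (1 entries read)

Entries read for #0: 3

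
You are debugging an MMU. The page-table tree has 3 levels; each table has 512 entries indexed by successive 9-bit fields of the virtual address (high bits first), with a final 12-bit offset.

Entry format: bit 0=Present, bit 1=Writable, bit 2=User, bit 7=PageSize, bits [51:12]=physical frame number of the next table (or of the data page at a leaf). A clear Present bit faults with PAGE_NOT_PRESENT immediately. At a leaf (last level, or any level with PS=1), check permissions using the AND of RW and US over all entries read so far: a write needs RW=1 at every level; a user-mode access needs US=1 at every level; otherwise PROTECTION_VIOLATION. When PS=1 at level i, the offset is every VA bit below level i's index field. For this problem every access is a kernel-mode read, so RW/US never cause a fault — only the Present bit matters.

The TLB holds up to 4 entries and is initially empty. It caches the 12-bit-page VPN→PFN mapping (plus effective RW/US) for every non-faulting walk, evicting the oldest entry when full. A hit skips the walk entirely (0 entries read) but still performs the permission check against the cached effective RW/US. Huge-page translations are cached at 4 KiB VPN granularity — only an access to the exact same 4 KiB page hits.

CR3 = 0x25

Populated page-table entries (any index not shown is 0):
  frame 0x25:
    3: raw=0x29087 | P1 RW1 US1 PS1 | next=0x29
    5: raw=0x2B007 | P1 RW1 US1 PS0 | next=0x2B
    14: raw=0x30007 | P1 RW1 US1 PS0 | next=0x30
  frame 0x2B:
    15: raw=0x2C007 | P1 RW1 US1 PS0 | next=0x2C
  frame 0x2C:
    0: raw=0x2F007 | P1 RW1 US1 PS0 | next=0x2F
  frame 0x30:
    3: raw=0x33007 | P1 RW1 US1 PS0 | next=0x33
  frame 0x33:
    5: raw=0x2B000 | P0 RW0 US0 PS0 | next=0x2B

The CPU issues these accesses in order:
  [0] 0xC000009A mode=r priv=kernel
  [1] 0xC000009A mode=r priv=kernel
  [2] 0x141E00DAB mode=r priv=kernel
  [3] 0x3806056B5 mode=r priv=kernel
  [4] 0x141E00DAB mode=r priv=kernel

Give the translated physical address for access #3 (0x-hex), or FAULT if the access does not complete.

Per-access translation:
#0 VA=0xC000009A (r,kernel):
  [0] read 0x25 idx=3: raw=0x29087 flags P=1 W=1 U=1 S=1
  ⇒ phys 0x2909A (huge @L0)  [1 reads]
#1 VA=0xC000009A (r,kernel):
  TLB hit vpn=0xC0000 → PA=0x2909A
#2 VA=0x141E00DAB (r,kernel):
  [0] read 0x25 idx=5: raw=0x2B007 flags P=1 W=1 U=1 S=0
  [1] read 0x2B idx=15: raw=0x2C007 flags P=1 W=1 U=1 S=0
  [2] read 0x2C idx=0: raw=0x2F007 flags P=1 W=1 U=1 S=0
  ⇒ phys 0x2FDAB  [3 reads]
#3 VA=0x3806056B5 (r,kernel):
  [0] read 0x25 idx=14: raw=0x30007 flags P=1 W=1 U=1 S=0
  [1] read 0x30 idx=3: raw=0x33007 flags P=1 W=1 U=1 S=0
  [2] read 0x33 idx=5: raw=0x2B000 flags P=0 W=0 U=0 S=0
  → PAGE_NOT_PRESENT  (3 entries read)
#4 VA=0x141E00DAB (r,kernel):
  TLB hit vpn=0x141E00 → PA=0x2FDAB

Access #3 PA: FAULT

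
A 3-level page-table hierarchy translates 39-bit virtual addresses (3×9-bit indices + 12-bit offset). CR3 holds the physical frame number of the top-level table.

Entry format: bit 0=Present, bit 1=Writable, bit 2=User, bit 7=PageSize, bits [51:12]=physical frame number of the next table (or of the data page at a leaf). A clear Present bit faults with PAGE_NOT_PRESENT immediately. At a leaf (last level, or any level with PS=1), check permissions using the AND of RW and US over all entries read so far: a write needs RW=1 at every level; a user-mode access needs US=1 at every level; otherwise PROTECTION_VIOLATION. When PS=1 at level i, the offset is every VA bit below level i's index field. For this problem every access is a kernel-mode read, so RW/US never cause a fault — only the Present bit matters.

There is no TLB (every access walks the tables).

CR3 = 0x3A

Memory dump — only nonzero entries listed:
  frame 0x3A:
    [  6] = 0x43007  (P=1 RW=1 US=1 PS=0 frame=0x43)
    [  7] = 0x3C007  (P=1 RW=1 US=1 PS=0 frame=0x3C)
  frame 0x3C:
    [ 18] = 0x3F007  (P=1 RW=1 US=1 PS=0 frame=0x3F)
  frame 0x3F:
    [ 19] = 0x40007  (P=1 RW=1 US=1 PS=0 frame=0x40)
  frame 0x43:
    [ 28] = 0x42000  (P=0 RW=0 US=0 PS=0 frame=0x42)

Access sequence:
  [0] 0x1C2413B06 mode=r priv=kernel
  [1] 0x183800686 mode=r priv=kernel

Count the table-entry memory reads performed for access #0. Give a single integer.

Trace:
#0 VA=0x1C2413B06 (r,kernel):
  [0] read 0x3A idx=7: raw=0x3C007 flags P=1 W=1 U=1 S=0
  [1] read 0x3C idx=18: raw=0x3F007 flags P=1 W=1 U=1 S=0
  [2] read 0x3F idx=19: raw=0x40007 flags P=1 W=1 U=1 S=0
  ✓ 0x40B06  — 3 lookups
#1 VA=0x183800686 (r,kernel):
  [0] read 0x3A idx=6: raw=0x43007 flags P=1 W=1 U=1 S=0
  [1] read 0x43 idx=28: raw=0x42000 flags P=0 W=0 U=0 S=0
  ✗ PAGE_NOT_PRESENT  [2 reads]

Entries read for #0: 3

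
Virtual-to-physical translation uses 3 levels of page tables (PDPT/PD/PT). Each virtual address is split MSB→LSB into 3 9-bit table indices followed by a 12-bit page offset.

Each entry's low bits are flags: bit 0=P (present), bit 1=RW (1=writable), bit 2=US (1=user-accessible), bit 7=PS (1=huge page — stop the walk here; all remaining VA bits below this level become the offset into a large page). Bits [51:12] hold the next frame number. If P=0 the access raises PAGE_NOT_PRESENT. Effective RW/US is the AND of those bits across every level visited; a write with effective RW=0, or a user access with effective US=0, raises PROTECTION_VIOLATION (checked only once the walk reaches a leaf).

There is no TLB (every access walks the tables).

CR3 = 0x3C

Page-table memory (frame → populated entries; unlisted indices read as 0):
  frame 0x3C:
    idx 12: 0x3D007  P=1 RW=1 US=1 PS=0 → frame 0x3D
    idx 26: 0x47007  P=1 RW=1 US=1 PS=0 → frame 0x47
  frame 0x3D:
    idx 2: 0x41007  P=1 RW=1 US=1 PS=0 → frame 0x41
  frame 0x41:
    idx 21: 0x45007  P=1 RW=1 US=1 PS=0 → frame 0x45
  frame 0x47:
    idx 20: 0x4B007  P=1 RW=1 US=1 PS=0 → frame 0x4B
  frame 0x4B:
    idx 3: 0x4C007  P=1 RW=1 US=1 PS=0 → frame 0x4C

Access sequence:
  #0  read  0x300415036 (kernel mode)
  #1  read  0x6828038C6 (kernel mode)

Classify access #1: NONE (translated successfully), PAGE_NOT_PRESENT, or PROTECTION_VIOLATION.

Per-access translation:
#0 VA=0x300415036 (r,kernel):
  lvl0: tbl 0x3C, slot 12 ⇒ 0x3D007 (P1/RW1/US1/PS0)
  lvl1: tbl 0x3D, slot 2 ⇒ 0x41007 (P1/RW1/US1/PS0)
  lvl2: tbl 0x41, slot 21 ⇒ 0x45007 (P1/RW1/US1/PS0)
  → PA=0x45036  (3 entries read)
#1 VA=0x6828038C6 (r,kernel):
  lvl0: tbl 0x3C, slot 26 ⇒ 0x47007 (P1/RW1/US1/PS0)
  lvl1: tbl 0x47, slot 20 ⇒ 0x4B007 (P1/RW1/US1/PS0)
  lvl2: tbl 0x4B, slot 3 ⇒ 0x4C007 (P1/RW1/US1/PS0)
  → PA=0x4C8C6  (3 entries read)

Access #1 fault: NONE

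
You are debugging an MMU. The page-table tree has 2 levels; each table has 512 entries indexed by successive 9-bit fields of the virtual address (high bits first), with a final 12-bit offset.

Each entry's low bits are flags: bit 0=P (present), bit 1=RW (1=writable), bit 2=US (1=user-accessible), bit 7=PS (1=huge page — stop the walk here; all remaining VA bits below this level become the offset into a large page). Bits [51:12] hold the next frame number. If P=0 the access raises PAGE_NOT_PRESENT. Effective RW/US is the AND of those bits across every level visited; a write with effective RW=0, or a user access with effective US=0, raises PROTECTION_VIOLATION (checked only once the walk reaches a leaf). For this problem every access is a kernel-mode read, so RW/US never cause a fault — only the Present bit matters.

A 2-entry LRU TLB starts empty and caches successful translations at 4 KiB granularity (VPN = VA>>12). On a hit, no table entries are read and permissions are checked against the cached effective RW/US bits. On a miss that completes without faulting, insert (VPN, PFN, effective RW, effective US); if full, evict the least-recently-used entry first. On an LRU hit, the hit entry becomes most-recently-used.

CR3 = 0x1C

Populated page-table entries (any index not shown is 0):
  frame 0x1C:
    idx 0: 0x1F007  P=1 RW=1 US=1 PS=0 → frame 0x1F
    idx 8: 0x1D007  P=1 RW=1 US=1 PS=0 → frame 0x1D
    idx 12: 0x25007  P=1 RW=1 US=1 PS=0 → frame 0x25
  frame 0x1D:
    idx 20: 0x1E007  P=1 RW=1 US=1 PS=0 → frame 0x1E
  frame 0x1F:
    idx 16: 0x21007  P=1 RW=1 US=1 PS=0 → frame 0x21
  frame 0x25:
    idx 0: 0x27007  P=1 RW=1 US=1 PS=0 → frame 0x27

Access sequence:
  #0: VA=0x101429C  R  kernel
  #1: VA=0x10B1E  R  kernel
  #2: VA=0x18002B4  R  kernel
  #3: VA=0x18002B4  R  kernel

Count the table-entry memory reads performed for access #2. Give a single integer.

Walk each access:
#0 VA=0x101429C (r,kernel):
  [0] read 0x1C idx=8: raw=0x1D007 flags P=1 W=1 U=1 S=0
  [1] read 0x1D idx=20: raw=0x1E007 flags P=1 W=1 U=1 S=0
  ⇒ phys 0x1E29C  [2 reads]
#1 VA=0x10B1E (r,kernel):
  [0] read 0x1C idx=0: raw=0x1F007 flags P=1 W=1 U=1 S=0
  [1] read 0x1F idx=16: raw=0x21007 flags P=1 W=1 U=1 S=0
  ⇒ phys 0x21B1E  [2 reads]
#2 VA=0x18002B4 (r,kernel):
  [0] read 0x1C idx=12: raw=0x25007 flags P=1 W=1 U=1 S=0
  [1] read 0x25 idx=0: raw=0x27007 flags P=1 W=1 U=1 S=0
  ⇒ phys 0x272B4  [2 reads]
#3 VA=0x18002B4 (r,kernel):
  TLB hit vpn=0x1800 → PA=0x272B4

Entries read for #2: 2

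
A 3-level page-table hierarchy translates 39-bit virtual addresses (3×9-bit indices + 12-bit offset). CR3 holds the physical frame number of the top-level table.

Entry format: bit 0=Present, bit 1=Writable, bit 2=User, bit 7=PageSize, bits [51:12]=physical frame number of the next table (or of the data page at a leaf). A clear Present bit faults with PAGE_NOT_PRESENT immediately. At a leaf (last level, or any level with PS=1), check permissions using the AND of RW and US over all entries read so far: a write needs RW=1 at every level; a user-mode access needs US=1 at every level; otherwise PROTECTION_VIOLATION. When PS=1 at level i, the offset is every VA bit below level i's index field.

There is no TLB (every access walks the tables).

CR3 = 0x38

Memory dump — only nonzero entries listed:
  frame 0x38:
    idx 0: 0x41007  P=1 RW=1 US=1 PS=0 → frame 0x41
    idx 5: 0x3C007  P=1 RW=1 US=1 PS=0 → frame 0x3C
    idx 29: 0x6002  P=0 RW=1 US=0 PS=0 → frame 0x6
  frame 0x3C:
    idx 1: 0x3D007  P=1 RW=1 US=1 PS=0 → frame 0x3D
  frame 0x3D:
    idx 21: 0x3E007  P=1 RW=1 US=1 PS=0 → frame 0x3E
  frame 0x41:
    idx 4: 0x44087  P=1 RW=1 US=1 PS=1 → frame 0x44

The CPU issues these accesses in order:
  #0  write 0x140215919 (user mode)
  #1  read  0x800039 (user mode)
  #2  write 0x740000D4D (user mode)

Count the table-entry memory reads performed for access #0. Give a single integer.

Trace:
#0 VA=0x140215919 (w,user):
  L0 @0x38[5] → 0x3C007  P=1,RW=1,US=1,PS=0
  L1 @0x3C[1] → 0x3D007  P=1,RW=1,US=1,PS=0
  L2 @0x3D[21] → 0x3E007  P=1,RW=1,US=1,PS=0
  ⇒ phys 0x3E919  [3 reads]
#1 VA=0x800039 (r,user):
  L0 @0x38[0] → 0x41007  P=1,RW=1,US=1,PS=0
  L1 @0x41[4] → 0x44087  P=1,RW=1,US=1,PS=1
  ⇒ phys 0x44039 (huge @L1)  [2 reads]
#2 VA=0x740000D4D (w,user):
  L0 @0x38[29] → 0x6002  P=0,RW=1,US=0,PS=0
  ✗ PAGE_NOT_PRESENT  [1 reads]

Entries read for #0: 3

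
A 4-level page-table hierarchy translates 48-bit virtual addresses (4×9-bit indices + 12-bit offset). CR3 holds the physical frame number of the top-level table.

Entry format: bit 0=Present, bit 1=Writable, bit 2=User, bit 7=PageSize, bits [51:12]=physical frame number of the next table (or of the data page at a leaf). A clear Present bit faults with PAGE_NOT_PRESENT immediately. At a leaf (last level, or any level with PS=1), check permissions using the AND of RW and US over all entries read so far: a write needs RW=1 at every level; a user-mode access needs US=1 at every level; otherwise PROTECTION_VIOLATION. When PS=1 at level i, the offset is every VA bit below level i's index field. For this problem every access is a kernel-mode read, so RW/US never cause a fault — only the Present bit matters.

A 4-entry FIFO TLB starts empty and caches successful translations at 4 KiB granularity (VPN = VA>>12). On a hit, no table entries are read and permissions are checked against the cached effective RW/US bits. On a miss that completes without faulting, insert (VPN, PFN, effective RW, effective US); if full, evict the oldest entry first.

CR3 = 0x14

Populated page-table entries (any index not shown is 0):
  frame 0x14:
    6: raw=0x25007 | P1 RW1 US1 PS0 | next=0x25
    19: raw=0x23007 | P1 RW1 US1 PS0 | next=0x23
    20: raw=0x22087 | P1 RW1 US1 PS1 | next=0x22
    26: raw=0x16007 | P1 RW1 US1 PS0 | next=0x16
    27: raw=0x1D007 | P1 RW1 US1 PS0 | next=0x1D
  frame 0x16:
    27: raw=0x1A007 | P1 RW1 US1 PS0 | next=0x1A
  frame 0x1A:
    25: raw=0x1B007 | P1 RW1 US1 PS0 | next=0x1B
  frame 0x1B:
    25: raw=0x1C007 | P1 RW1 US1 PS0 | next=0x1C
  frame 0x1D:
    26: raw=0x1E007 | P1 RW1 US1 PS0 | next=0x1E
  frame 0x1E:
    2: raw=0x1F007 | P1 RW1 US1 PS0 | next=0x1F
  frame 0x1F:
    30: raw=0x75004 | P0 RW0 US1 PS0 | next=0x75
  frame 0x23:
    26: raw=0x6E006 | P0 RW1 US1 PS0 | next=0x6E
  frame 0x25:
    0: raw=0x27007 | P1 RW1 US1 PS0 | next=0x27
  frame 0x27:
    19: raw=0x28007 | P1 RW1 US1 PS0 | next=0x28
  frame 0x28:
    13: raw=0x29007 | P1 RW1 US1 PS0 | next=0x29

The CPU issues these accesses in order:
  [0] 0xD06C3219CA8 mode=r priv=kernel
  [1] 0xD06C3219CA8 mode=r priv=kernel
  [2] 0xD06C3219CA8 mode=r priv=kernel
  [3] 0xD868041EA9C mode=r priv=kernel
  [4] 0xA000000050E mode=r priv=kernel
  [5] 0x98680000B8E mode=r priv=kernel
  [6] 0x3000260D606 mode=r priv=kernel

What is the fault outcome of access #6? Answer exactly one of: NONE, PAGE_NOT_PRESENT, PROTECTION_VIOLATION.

Per-access translation:
#0 VA=0xD06C3219CA8 (r,kernel):
  L0: frame=0x14 idx=26 entry=0x16007 [P=1 RW=1 US=1 PS=0]
  L1: frame=0x16 idx=27 entry=0x1A007 [P=1 RW=1 US=1 PS=0]
  L2: frame=0x1A idx=25 entry=0x1B007 [P=1 RW=1 US=1 PS=0]
  L3: frame=0x1B idx=25 entry=0x1C007 [P=1 RW=1 US=1 PS=0]
  ✓ 0x1CCA8  — 4 lookups
#1 VA=0xD06C3219CA8 (r,kernel):
  TLB hit vpn=0xD06C3219 → PA=0x1CCA8
#2 VA=0xD06C3219CA8 (r,kernel):
  TLB hit vpn=0xD06C3219 → PA=0x1CCA8
#3 VA=0xD868041EA9C (r,kernel):
  L0: frame=0x14 idx=27 entry=0x1D007 [P=1 RW=1 US=1 PS=0]
  L1: frame=0x1D idx=26 entry=0x1E007 [P=1 RW=1 US=1 PS=0]
  L2: frame=0x1E idx=2 entry=0x1F007 [P=1 RW=1 US=1 PS=0]
  L3: frame=0x1F idx=30 entry=0x75004 [P=0 RW=0 US=1 PS=0]
  ⇒ fault: PAGE_NOT_PRESENT  — 4 lookups
#4 VA=0xA000000050E (r,kernel):
  L0: frame=0x14 idx=20 entry=0x22087 [P=1 RW=1 US=1 PS=1]
  ✓ 0x2250E (huge @L0)  — 1 lookups
#5 VA=0x98680000B8E (r,kernel):
  L0: frame=0x14 idx=19 entry=0x23007 [P=1 RW=1 US=1 PS=0]
  L1: frame=0x23 idx=26 entry=0x6E006 [P=0 RW=1 US=1 PS=0]
  ⇒ fault: PAGE_NOT_PRESENT  — 2 lookups
#6 VA=0x3000260D606 (r,kernel):
  L0: frame=0x14 idx=6 entry=0x25007 [P=1 RW=1 US=1 PS=0]
  L1: frame=0x25 idx=0 entry=0x27007 [P=1 RW=1 US=1 PS=0]
  L2: frame=0x27 idx=19 entry=0x28007 [P=1 RW=1 US=1 PS=0]
  L3: frame=0x28 idx=13 entry=0x29007 [P=1 RW=1 US=1 PS=0]
  ✓ 0x29606  — 4 lookups

Access #6 fault: NONE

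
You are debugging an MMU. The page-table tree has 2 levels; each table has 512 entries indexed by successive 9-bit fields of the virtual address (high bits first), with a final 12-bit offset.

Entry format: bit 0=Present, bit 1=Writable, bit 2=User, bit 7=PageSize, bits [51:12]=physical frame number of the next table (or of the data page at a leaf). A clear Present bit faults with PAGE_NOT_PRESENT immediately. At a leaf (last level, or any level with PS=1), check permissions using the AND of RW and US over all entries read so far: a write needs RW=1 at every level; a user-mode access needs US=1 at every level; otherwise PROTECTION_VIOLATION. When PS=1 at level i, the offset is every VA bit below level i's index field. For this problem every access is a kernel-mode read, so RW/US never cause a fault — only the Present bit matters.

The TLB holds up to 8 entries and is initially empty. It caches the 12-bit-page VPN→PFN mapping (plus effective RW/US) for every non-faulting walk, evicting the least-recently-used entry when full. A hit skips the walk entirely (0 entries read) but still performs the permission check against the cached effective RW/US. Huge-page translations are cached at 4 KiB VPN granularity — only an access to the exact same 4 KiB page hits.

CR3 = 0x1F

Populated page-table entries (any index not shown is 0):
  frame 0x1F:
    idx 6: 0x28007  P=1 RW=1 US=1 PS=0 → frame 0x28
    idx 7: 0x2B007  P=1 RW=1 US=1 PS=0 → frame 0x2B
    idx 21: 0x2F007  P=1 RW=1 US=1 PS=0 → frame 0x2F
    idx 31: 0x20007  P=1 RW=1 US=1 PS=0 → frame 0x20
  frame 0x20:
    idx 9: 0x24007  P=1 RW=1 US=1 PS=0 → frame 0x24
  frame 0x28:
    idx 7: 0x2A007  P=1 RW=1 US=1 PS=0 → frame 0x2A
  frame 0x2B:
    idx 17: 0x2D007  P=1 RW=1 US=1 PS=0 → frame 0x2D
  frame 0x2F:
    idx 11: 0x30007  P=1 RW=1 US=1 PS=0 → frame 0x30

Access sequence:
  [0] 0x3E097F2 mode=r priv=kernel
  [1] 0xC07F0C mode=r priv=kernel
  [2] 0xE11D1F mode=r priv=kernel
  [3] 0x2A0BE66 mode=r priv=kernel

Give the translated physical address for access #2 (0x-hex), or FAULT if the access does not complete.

Trace:
#0 VA=0x3E097F2 (r,kernel):
  lvl0: tbl 0x1F, slot 31 ⇒ 0x20007 (P1/RW1/US1/PS0)
  lvl1: tbl 0x20, slot 9 ⇒ 0x24007 (P1/RW1/US1/PS0)
  → PA=0x247F2  (2 entries read)
#1 VA=0xC07F0C (r,kernel):
  lvl0: tbl 0x1F, slot 6 ⇒ 0x28007 (P1/RW1/US1/PS0)
  lvl1: tbl 0x28, slot 7 ⇒ 0x2A007 (P1/RW1/US1/PS0)
  → PA=0x2AF0C  (2 entries read)
#2 VA=0xE11D1F (r,kernel):
  lvl0: tbl 0x1F, slot 7 ⇒ 0x2B007 (P1/RW1/US1/PS0)
  lvl1: tbl 0x2B, slot 17 ⇒ 0x2D007 (P1/RW1/US1/PS0)
  → PA=0x2DD1F  (2 entries read)
#3 VA=0x2A0BE66 (r,kernel):
  lvl0: tbl 0x1F, slot 21 ⇒ 0x2F007 (P1/RW1/US1/PS0)
  lvl1: tbl 0x2F, slot 11 ⇒ 0x30007 (P1/RW1/US1/PS0)
  → PA=0x30E66  (2 entries read)

Access #2 PA: 0x2DD1F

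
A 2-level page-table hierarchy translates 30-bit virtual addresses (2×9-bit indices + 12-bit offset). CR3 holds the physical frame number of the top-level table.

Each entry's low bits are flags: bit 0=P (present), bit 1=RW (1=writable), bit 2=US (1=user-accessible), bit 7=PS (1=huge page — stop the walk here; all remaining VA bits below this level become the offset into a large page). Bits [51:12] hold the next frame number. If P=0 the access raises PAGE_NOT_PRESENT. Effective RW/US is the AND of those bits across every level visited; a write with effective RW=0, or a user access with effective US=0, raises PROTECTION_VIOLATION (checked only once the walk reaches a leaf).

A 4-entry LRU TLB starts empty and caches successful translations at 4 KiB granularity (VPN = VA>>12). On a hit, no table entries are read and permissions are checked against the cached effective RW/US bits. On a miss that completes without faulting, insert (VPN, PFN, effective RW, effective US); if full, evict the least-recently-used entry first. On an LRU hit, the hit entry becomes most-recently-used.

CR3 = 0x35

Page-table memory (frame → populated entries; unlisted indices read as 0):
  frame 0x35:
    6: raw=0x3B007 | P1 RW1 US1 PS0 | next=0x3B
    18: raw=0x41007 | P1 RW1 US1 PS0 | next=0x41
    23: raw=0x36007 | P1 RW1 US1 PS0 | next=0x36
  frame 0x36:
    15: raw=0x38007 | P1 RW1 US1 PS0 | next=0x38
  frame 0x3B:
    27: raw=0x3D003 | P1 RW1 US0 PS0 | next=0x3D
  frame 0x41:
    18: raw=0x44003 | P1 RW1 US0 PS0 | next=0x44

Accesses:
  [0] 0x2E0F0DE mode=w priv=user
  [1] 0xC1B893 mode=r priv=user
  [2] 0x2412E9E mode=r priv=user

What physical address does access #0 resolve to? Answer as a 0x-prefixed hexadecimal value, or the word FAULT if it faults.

Per-access translation:
#0 VA=0x2E0F0DE (w,user):
  L0 @0x35[23] → 0x36007  P=1,RW=1,US=1,PS=0
  L1 @0x36[15] → 0x38007  P=1,RW=1,US=1,PS=0
  ✓ 0x380DE  — 2 lookups
#1 VA=0xC1B893 (r,user):
  L0 @0x35[6] → 0x3B007  P=1,RW=1,US=1,PS=0
  L1 @0x3B[27] → 0x3D003  P=1,RW=1,US=0,PS=0
  → PROTECTION_VIOLATION  (2 entries read)
#2 VA=0x2412E9E (r,user):
  L0 @0x35[18] → 0x41007  P=1,RW=1,US=1,PS=0
  L1 @0x41[18] → 0x44003  P=1,RW=1,US=0,PS=0
  → PROTECTION_VIOLATION  (2 entries read)

Access #0 PA: 0x380DE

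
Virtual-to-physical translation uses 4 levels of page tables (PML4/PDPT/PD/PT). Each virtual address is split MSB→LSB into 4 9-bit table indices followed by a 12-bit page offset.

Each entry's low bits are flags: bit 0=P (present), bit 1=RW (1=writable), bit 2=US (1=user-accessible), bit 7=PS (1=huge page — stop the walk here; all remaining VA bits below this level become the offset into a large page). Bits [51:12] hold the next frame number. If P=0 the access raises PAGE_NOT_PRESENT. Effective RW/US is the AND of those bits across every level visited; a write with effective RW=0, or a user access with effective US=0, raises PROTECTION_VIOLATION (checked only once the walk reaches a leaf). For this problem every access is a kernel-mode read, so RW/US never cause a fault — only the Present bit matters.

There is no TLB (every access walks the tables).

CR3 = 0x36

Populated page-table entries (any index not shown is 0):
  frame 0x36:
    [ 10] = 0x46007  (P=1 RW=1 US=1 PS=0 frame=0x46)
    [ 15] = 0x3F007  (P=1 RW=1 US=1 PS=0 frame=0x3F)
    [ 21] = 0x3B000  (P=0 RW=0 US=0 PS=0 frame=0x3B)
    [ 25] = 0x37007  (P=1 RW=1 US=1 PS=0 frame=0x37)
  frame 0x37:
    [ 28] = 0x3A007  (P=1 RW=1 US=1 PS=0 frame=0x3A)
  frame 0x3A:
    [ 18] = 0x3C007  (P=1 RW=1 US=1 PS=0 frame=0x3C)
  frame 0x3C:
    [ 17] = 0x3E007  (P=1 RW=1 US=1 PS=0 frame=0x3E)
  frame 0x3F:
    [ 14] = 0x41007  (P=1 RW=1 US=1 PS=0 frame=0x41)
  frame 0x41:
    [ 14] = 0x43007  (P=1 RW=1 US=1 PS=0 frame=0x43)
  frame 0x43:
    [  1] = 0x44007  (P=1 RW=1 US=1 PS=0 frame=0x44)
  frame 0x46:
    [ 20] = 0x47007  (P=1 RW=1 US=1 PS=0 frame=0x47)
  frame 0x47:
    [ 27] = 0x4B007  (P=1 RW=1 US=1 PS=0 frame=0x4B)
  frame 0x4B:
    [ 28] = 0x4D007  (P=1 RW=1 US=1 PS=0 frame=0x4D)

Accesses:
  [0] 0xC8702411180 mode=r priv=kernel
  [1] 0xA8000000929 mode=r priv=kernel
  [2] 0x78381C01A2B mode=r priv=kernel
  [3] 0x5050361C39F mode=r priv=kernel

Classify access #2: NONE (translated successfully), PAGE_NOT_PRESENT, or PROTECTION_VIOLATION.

Per-access translation:
#0 VA=0xC8702411180 (r,kernel):
  [0] read 0x36 idx=25: raw=0x37007 flags P=1 W=1 U=1 S=0
  [1] read 0x37 idx=28: raw=0x3A007 flags P=1 W=1 U=1 S=0
  [2] read 0x3A idx=18: raw=0x3C007 flags P=1 W=1 U=1 S=0
  [3] read 0x3C idx=17: raw=0x3E007 flags P=1 W=1 U=1 S=0
  ⇒ phys 0x3E180  [4 reads]
#1 VA=0xA8000000929 (r,kernel):
  [0] read 0x36 idx=21: raw=0x3B000 flags P=0 W=0 U=0 S=0
  → PAGE_NOT_PRESENT  (1 entries read)
#2 VA=0x78381C01A2B (r,kernel):
  [0] read 0x36 idx=15: raw=0x3F007 flags P=1 W=1 U=1 S=0
  [1] read 0x3F idx=14: raw=0x41007 flags P=1 W=1 U=1 S=0
  [2] read 0x41 idx=14: raw=0x43007 flags P=1 W=1 U=1 S=0
  [3] read 0x43 idx=1: raw=0x44007 flags P=1 W=1 U=1 S=0
  ⇒ phys 0x44A2B  [4 reads]
#3 VA=0x5050361C39F (r,kernel):
  [0] read 0x36 idx=10: raw=0x46007 flags P=1 W=1 U=1 S=0
  [1] read 0x46 idx=20: raw=0x47007 flags P=1 W=1 U=1 S=0
  [2] read 0x47 idx=27: raw=0x4B007 flags P=1 W=1 U=1 S=0
  [3] read 0x4B idx=28: raw=0x4D007 flags P=1 W=1 U=1 S=0
  ⇒ phys 0x4D39F  [4 reads]

Access #2 fault: NONE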